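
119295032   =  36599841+82695191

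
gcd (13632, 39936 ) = 192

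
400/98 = 4 + 4/49 = 4.08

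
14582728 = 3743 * 3896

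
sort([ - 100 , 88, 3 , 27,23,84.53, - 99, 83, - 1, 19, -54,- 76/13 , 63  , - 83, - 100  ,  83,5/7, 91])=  [-100, - 100, - 99, - 83, - 54  ,- 76/13, - 1,5/7,3, 19, 23, 27,63,  83,83, 84.53 , 88,91] 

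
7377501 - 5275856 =2101645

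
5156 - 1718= 3438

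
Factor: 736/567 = 2^5*3^( - 4 )  *  7^( - 1 )  *23^1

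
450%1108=450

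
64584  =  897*72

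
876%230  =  186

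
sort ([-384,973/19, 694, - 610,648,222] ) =[ -610, - 384,973/19, 222,648,  694]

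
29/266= 29/266 = 0.11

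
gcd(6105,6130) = 5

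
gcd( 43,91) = 1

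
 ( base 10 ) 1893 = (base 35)1J3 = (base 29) 278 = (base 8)3545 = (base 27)2g3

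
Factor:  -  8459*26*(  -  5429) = 1194021686 = 2^1*11^1*13^1*61^1*89^1*769^1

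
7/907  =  7/907 = 0.01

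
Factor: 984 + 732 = 1716 = 2^2*3^1*11^1*13^1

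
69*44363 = 3061047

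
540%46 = 34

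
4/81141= 4/81141= 0.00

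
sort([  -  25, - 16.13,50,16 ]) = [ - 25, - 16.13,16, 50]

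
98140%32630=250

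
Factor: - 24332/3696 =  - 2^( - 2)*3^( - 1)*79^1 =- 79/12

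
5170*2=10340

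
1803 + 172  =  1975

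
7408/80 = 92+3/5 = 92.60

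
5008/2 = 2504 = 2504.00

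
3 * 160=480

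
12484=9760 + 2724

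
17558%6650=4258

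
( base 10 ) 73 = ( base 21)3A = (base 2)1001001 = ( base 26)2l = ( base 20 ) 3d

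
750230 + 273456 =1023686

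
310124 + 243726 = 553850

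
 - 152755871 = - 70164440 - 82591431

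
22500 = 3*7500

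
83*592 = 49136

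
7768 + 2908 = 10676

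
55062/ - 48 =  - 1148 + 7/8 = -  1147.12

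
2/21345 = 2/21345 = 0.00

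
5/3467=5/3467 = 0.00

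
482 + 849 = 1331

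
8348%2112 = 2012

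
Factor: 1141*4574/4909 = 2^1*  7^1 * 163^1* 2287^1*4909^( - 1)= 5218934/4909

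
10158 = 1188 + 8970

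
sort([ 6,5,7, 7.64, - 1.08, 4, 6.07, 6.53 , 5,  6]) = [ - 1.08,4, 5,  5, 6, 6, 6.07, 6.53 , 7,7.64]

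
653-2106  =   - 1453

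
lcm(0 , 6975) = 0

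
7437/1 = 7437 = 7437.00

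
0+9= 9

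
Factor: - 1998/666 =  - 3 = - 3^1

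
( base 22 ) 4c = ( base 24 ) 44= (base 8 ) 144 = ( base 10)100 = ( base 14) 72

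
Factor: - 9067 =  - 9067^1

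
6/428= 3/214 = 0.01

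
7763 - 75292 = - 67529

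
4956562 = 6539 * 758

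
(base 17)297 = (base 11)611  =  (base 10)738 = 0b1011100010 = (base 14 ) 3AA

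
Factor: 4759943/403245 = 3^( - 3) * 5^(-1)*29^( - 1) *59^1*103^( - 1)* 80677^1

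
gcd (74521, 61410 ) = 1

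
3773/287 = 13 + 6/41 = 13.15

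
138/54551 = 138/54551 = 0.00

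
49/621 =49/621= 0.08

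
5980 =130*46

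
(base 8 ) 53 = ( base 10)43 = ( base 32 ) 1b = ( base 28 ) 1f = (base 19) 25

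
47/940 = 1/20 =0.05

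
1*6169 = 6169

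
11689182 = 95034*123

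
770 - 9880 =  - 9110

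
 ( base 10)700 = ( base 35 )K0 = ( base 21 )1C7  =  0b1010111100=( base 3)221221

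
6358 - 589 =5769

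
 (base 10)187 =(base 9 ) 227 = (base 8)273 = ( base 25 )7C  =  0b10111011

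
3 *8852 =26556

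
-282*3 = -846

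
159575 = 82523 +77052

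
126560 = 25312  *5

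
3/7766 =3/7766 = 0.00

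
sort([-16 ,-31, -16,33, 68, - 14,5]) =[ - 31,  -  16, - 16, - 14,  5,33,  68]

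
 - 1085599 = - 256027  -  829572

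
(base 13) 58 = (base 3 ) 2201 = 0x49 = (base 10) 73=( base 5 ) 243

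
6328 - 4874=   1454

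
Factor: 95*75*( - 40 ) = -285000 = - 2^3*3^1*  5^4*19^1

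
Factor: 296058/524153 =318/563  =  2^1*3^1*53^1*563^(- 1)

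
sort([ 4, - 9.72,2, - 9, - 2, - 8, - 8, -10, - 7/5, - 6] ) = [ -10, - 9.72, - 9, - 8, - 8, - 6, - 2,- 7/5,2, 4 ]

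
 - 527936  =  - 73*7232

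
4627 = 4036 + 591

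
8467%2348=1423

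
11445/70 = 327/2 = 163.50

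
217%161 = 56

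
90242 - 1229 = 89013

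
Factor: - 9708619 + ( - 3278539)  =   - 12987158 = - 2^1* 947^1*6857^1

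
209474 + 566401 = 775875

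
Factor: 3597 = 3^1* 11^1 * 109^1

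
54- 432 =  - 378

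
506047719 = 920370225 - 414322506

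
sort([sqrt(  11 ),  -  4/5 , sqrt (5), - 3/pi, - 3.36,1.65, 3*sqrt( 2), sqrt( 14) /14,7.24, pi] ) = [ - 3.36,-3/pi, - 4/5,  sqrt(14) /14,1.65 , sqrt(5), pi,sqrt(11 ), 3*sqrt (2 ),  7.24]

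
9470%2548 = 1826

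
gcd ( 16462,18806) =2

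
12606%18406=12606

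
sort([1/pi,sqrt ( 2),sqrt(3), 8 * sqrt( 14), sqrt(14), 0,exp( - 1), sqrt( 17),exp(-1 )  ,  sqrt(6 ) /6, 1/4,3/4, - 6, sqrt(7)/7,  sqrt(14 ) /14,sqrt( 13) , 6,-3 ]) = [-6 , - 3, 0,1/4,sqrt(14 )/14, 1/pi, exp( - 1),exp(-1), sqrt( 7)/7, sqrt( 6 )/6 , 3/4, sqrt(2), sqrt( 3),  sqrt(13 ), sqrt( 14), sqrt( 17),  6, 8*sqrt(14)]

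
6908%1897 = 1217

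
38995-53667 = -14672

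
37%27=10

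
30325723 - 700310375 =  - 669984652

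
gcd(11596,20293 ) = 2899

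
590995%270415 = 50165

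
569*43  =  24467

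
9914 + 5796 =15710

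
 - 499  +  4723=4224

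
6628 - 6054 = 574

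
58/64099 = 58/64099 = 0.00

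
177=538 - 361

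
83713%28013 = 27687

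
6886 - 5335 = 1551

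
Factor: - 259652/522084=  -467/939 = - 3^( - 1 )*313^( - 1 )*467^1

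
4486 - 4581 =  - 95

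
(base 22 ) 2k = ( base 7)121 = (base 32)20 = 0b1000000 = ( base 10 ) 64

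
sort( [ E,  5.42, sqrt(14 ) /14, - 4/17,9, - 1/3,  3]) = [ - 1/3, - 4/17,sqrt(14 )/14, E, 3, 5.42, 9]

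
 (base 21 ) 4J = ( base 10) 103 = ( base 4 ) 1213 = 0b1100111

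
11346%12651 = 11346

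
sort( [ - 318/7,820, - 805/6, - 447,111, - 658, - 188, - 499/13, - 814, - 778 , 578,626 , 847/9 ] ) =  [ - 814, - 778 , - 658, - 447, - 188, - 805/6, - 318/7 , - 499/13,847/9,111, 578, 626 , 820]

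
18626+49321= 67947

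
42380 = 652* 65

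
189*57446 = 10857294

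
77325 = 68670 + 8655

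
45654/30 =7609/5 = 1521.80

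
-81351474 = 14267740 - 95619214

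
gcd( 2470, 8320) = 130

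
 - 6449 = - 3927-2522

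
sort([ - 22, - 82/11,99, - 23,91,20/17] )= [ - 23,- 22,-82/11,20/17,91,99]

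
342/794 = 171/397 = 0.43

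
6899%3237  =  425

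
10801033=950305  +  9850728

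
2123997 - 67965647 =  - 65841650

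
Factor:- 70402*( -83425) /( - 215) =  - 1174657370/43 = -2^1*5^1*43^( - 1 )*47^1 * 71^1*35201^1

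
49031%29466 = 19565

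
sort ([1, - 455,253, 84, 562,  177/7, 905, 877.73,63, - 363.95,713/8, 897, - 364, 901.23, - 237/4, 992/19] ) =[ - 455,  -  364, - 363.95, - 237/4,1, 177/7, 992/19, 63,  84, 713/8, 253,562 , 877.73,897,901.23, 905]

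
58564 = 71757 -13193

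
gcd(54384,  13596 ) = 13596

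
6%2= 0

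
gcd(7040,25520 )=880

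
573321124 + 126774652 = 700095776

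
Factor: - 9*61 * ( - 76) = 41724= 2^2*3^2*19^1 * 61^1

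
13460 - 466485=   -  453025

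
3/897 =1/299 = 0.00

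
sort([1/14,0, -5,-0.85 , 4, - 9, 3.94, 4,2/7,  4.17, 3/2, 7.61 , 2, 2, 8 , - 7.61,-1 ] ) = [- 9, -7.61, - 5, - 1, - 0.85, 0, 1/14,2/7,3/2, 2, 2, 3.94, 4,4, 4.17, 7.61, 8 ]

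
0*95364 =0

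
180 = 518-338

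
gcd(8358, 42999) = 3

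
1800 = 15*120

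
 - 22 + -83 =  - 105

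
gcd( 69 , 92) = 23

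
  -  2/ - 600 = 1/300 = 0.00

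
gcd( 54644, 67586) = 1438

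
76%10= 6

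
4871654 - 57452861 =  - 52581207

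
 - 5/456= - 1 + 451/456=-0.01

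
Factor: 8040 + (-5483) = 2557^1 = 2557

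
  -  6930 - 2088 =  - 9018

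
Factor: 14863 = 89^1*167^1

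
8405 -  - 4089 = 12494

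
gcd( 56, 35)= 7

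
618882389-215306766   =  403575623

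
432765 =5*86553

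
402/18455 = 402/18455 = 0.02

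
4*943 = 3772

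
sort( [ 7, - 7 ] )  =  [ - 7, 7]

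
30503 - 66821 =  - 36318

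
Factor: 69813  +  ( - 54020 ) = 15793 = 17^1 * 929^1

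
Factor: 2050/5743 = 2^1*5^2*41^1*5743^(-1)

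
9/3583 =9/3583= 0.00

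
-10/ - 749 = 10/749 = 0.01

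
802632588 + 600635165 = 1403267753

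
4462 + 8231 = 12693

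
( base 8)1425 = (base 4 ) 30111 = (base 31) PE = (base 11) 658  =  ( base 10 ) 789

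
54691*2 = 109382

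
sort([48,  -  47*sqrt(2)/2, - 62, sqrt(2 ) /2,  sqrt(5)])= [ - 62,  -  47*sqrt(2)/2, sqrt(2)/2, sqrt(5),48]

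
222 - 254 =-32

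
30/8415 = 2/561 = 0.00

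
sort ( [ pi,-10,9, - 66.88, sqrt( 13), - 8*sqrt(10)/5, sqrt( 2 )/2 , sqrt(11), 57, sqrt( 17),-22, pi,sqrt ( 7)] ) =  [ - 66.88, - 22  , - 10 , - 8*sqrt( 10 ) /5, sqrt(2)/2, sqrt( 7 ),pi , pi,sqrt(11),sqrt( 13), sqrt( 17), 9,57 ]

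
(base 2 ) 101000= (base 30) 1A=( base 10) 40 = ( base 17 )26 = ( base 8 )50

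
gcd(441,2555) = 7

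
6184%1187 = 249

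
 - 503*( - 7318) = 3680954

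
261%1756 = 261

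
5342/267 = 20  +  2/267=20.01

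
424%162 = 100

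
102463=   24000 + 78463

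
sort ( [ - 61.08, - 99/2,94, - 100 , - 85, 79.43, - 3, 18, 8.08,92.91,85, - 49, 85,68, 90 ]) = [ - 100, - 85, - 61.08, - 99/2, - 49,-3, 8.08 , 18, 68, 79.43,85, 85 , 90,  92.91, 94 ] 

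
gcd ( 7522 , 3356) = 2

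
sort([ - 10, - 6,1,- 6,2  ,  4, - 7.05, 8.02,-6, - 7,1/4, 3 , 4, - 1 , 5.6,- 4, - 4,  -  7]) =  [  -  10,  -  7.05,-7, - 7,  -  6, - 6,-6, - 4,-4, - 1,  1/4,1, 2,3, 4,4, 5.6,8.02]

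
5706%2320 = 1066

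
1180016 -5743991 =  - 4563975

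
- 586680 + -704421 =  - 1291101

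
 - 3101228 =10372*( - 299)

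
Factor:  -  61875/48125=  -  9/7 = - 3^2*7^( - 1 ) 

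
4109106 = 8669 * 474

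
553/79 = 7  =  7.00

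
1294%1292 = 2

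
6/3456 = 1/576 = 0.00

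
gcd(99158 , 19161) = 1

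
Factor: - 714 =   -  2^1 * 3^1*7^1*17^1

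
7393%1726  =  489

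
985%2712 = 985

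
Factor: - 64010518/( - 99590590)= 5^( - 1 ) *13^1*17^( - 1)*19^( - 1 )*23^1*37^1*263^1*2803^( - 1) = 2909569/4526845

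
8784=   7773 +1011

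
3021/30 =1007/10 = 100.70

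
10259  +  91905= 102164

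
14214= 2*7107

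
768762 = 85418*9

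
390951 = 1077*363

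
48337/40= 48337/40 = 1208.42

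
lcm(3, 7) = 21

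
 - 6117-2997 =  - 9114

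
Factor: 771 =3^1*257^1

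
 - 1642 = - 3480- - 1838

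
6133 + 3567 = 9700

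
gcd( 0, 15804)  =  15804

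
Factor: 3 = 3^1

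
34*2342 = 79628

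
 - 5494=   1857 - 7351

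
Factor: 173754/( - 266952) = - 591/908 = - 2^(-2)*3^1*197^1*227^(-1 )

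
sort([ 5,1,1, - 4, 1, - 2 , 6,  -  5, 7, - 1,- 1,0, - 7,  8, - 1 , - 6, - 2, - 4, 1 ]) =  [ - 7 , - 6, -5, - 4, - 4, - 2, - 2, - 1, - 1, - 1,0,1, 1  ,  1 , 1, 5,6,7,8]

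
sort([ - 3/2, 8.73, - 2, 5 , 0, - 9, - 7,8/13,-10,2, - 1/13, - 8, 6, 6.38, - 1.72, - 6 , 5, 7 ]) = [ - 10 , - 9, - 8, - 7, - 6, - 2, - 1.72, - 3/2,-1/13,0,8/13 , 2, 5, 5, 6, 6.38,7, 8.73] 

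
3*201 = 603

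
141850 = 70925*2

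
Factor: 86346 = 2^1*3^4*13^1*41^1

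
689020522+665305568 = 1354326090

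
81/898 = 81/898 = 0.09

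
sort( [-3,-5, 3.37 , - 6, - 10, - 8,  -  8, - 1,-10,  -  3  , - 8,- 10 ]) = [-10, - 10,  -  10, - 8 , - 8,-8,  -  6, - 5,-3, - 3, - 1,3.37] 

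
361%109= 34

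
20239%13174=7065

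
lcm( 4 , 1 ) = 4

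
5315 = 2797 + 2518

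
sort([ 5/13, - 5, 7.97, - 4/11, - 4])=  [ - 5, - 4,-4/11,5/13, 7.97] 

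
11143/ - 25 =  - 446 +7/25 = - 445.72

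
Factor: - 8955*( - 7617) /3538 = 68210235/3538 = 2^ (-1 )*3^3*5^1*29^( - 1)*61^( - 1 )*199^1*2539^1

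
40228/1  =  40228 = 40228.00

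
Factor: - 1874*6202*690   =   - 2^3*3^1*5^1*7^1*23^1 * 443^1*937^1 = - 8019558120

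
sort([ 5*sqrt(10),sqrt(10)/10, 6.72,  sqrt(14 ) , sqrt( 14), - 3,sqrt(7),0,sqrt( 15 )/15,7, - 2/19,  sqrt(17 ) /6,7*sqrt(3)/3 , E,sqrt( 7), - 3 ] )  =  [ - 3, - 3, - 2/19,0,sqrt(15 ) /15,sqrt(10 ) /10,sqrt ( 17)/6, sqrt ( 7), sqrt(7), E,sqrt(14 ), sqrt(14 ),  7 * sqrt(3 )/3,6.72,  7,5*sqrt (10)]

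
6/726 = 1/121  =  0.01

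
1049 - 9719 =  - 8670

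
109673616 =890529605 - 780855989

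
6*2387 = 14322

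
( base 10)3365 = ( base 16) D25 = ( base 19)962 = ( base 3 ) 11121122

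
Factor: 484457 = 484457^1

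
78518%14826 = 4388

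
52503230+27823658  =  80326888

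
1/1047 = 1/1047  =  0.00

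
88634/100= 44317/50  =  886.34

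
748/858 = 34/39 = 0.87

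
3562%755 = 542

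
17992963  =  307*58609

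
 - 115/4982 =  - 1+4867/4982= -0.02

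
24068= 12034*2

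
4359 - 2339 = 2020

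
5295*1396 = 7391820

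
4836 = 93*52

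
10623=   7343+3280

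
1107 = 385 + 722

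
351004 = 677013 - 326009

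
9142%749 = 154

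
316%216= 100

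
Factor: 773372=2^2 * 29^1*59^1*113^1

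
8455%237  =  160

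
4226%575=201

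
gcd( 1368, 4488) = 24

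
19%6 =1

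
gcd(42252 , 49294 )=7042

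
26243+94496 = 120739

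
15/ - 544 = -1+ 529/544 = -  0.03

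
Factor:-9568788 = -2^2*3^1*797399^1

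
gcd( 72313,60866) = 1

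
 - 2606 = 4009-6615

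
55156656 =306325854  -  251169198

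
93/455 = 93/455 =0.20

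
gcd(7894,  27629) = 3947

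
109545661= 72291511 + 37254150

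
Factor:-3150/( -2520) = 2^ ( - 2)*5^1=5/4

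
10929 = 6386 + 4543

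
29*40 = 1160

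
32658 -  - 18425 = 51083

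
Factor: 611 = 13^1*47^1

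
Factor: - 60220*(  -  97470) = 5869643400=2^3*3^3*5^2*19^2*3011^1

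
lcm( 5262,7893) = 15786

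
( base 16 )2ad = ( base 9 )841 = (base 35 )JK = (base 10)685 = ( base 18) 221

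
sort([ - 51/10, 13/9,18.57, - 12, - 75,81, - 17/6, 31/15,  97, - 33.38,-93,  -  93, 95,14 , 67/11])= [-93, - 93, - 75, - 33.38,-12, - 51/10,-17/6,13/9,31/15, 67/11,14,  18.57,81,95,97]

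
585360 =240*2439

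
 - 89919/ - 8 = 11239+7/8  =  11239.88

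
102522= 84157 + 18365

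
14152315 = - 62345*( - 227)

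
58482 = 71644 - 13162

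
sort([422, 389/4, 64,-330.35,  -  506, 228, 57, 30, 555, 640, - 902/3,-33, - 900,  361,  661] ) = [ -900,-506, - 330.35,-902/3,- 33, 30, 57,64,  389/4, 228,361, 422,555, 640, 661]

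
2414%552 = 206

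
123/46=2 + 31/46 = 2.67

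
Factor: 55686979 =23^1*41^1*59053^1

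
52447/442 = 52447/442 = 118.66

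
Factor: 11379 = 3^1*3793^1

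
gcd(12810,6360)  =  30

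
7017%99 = 87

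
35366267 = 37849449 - 2483182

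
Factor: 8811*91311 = 804541221=3^3*11^2* 89^1 *2767^1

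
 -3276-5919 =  - 9195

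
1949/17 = 1949/17= 114.65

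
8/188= 2/47 = 0.04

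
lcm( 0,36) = 0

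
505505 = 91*5555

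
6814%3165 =484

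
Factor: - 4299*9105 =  - 3^2*5^1*607^1*1433^1 = -39142395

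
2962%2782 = 180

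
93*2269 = 211017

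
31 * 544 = 16864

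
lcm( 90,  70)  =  630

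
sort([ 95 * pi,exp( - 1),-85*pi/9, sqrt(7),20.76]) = [  -  85*pi/9,  exp( - 1),  sqrt(7 ),  20.76,95*pi]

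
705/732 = 235/244 = 0.96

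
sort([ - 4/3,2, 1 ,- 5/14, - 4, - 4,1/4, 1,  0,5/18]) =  [ - 4, - 4,  -  4/3 ,-5/14,  0 , 1/4,5/18, 1 , 1 , 2 ] 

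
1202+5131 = 6333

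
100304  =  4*25076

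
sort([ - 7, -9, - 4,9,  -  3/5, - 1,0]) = [ - 9, -7, - 4, - 1,-3/5, 0, 9]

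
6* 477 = 2862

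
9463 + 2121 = 11584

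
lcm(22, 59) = 1298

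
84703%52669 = 32034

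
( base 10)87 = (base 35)2H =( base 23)3I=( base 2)1010111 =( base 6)223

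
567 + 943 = 1510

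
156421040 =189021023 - 32599983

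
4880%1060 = 640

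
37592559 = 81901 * 459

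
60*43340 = 2600400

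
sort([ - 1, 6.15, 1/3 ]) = [ - 1,1/3, 6.15 ]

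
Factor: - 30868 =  - 2^2*7717^1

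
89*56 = 4984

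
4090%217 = 184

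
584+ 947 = 1531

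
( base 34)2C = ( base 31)2i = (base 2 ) 1010000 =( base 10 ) 80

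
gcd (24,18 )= 6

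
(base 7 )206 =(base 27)3N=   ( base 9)125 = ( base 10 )104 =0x68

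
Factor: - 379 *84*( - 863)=2^2*3^1*7^1*379^1*863^1 = 27474468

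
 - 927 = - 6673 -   -  5746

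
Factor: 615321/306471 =3^1 * 7^1 * 11^( - 1 )*37^ (  -  1 ) * 251^ ( - 1 )*9767^1 = 205107/102157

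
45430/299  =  45430/299 = 151.94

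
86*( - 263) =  - 22618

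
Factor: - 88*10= - 880 = -2^4 * 5^1*11^1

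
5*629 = 3145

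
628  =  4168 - 3540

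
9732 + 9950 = 19682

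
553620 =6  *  92270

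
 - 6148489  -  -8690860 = 2542371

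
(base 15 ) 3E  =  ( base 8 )73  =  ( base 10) 59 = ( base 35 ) 1O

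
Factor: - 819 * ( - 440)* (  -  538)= - 193873680= - 2^4*3^2*5^1*7^1 * 11^1 *13^1* 269^1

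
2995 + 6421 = 9416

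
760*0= 0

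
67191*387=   26002917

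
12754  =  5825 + 6929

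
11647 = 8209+3438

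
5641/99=5641/99 =56.98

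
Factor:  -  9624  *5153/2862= - 8265412/477 = - 2^2*3^( - 2)*53^( - 1 )*401^1*5153^1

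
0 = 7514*0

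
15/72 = 5/24 = 0.21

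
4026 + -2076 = 1950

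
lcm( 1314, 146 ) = 1314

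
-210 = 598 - 808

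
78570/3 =26190 = 26190.00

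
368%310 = 58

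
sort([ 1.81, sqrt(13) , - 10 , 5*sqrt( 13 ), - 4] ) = [ - 10, - 4 , 1.81 , sqrt( 13 ),5*sqrt( 13)]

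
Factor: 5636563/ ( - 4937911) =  - 11^( - 1)* 593^ (  -  1)*757^( -1 ) * 1439^1*3917^1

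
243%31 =26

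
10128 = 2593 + 7535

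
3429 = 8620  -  5191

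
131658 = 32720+98938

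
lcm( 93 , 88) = 8184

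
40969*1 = 40969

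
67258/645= 67258/645=104.28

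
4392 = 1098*4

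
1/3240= 1/3240 =0.00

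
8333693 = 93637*89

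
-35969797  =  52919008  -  88888805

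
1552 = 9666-8114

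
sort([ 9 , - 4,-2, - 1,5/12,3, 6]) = [-4, - 2, - 1,5/12,3,6,  9]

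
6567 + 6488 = 13055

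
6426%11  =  2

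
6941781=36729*189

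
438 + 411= 849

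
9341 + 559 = 9900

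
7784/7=1112 =1112.00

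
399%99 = 3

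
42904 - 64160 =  - 21256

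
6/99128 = 3/49564 = 0.00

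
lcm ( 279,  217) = 1953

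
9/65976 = 3/21992 = 0.00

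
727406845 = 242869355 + 484537490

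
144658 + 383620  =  528278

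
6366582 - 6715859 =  - 349277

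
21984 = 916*24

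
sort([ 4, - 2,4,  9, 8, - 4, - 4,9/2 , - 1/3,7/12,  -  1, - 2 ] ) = [ - 4, - 4, - 2, - 2, - 1,  -  1/3,7/12, 4, 4, 9/2,8, 9 ]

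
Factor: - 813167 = - 813167^1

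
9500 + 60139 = 69639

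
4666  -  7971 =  - 3305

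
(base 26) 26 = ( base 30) 1S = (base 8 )72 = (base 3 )2011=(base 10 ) 58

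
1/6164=1/6164 =0.00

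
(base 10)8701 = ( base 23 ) GA7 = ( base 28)b2l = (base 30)9K1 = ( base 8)20775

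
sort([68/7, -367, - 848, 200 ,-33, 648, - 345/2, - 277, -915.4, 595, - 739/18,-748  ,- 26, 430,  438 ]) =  [ - 915.4, - 848, - 748, - 367, - 277, - 345/2 ,-739/18, - 33,  -  26,68/7, 200,430, 438,595, 648]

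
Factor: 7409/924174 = 2^ ( - 1 ) * 3^( - 2 )*31^1*239^1  *51343^( - 1) 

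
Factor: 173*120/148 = 5190/37 = 2^1 * 3^1*5^1*37^ ( - 1)* 173^1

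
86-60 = 26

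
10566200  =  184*57425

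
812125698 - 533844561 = 278281137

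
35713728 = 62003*576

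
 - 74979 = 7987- 82966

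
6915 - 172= 6743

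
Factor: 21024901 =109^1*192889^1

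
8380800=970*8640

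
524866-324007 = 200859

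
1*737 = 737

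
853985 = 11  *77635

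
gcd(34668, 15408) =3852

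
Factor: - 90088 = - 2^3*11261^1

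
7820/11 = 710 + 10/11 = 710.91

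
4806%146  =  134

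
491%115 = 31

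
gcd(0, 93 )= 93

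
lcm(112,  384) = 2688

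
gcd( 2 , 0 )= 2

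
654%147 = 66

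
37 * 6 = 222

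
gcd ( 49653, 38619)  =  5517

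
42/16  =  21/8 = 2.62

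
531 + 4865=5396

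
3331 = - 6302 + 9633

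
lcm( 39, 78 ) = 78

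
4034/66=2017/33 = 61.12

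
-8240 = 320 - 8560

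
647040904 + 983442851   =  1630483755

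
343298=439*782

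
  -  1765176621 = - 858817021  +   - 906359600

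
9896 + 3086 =12982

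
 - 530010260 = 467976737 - 997986997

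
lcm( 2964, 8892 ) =8892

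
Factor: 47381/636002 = 2^( -1)*47381^1*318001^(  -  1 ) 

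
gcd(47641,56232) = 781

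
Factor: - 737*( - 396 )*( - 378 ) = -110320056 = - 2^3*3^5 * 7^1 * 11^2*67^1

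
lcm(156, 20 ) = 780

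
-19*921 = -17499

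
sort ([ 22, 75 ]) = [ 22,75]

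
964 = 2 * 482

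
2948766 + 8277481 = 11226247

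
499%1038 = 499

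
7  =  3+4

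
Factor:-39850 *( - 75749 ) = 3018597650 = 2^1*5^2 * 211^1*359^1*797^1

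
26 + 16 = 42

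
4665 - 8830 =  - 4165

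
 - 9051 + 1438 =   -  7613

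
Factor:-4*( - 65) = 2^2*5^1*13^1 = 260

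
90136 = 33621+56515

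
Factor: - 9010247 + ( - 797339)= -2^1*1531^1*3203^1 = - 9807586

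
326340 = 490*666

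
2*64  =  128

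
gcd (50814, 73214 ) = 2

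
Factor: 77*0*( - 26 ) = 0^1 = 0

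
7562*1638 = 12386556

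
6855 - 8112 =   -  1257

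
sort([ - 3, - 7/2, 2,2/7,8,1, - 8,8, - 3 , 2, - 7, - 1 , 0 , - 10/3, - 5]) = [  -  8,-7, - 5, - 7/2 , - 10/3, - 3, - 3, - 1, 0,  2/7,1,  2, 2,  8,8 ]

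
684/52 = 171/13 = 13.15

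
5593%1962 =1669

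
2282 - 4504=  - 2222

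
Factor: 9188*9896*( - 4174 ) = -379518645952= - 2^6*1237^1*2087^1*2297^1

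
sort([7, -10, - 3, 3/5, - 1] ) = [-10, - 3, - 1,3/5,7 ]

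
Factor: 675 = 3^3 * 5^2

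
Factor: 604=2^2*151^1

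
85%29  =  27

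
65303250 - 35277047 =30026203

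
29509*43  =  1268887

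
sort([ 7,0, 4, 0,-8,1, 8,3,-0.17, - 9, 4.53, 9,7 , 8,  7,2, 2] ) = [  -  9 , - 8, - 0.17, 0, 0,1, 2 , 2, 3, 4, 4.53,7,  7, 7,8, 8, 9]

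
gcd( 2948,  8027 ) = 1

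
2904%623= 412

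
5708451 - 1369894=4338557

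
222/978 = 37/163 = 0.23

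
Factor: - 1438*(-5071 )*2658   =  19382396484 = 2^2*3^1*11^1*443^1*461^1*719^1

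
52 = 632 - 580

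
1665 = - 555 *( - 3)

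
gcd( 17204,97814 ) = 2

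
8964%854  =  424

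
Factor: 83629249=11^1*2129^1*3571^1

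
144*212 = 30528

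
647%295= 57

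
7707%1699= 911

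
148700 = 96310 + 52390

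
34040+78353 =112393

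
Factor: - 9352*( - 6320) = 59104640 =2^7*5^1*7^1 *79^1*167^1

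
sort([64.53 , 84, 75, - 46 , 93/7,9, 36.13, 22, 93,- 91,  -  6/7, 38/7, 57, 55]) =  [  -  91, - 46,-6/7,  38/7, 9, 93/7,22,  36.13, 55, 57,  64.53, 75, 84,  93]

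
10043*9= 90387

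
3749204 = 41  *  91444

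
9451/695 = 13 + 416/695=13.60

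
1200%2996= 1200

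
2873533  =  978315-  - 1895218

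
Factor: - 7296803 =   -  7296803^1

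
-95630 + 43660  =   - 51970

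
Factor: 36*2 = 72 = 2^3 * 3^2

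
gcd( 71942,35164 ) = 2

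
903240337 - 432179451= 471060886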